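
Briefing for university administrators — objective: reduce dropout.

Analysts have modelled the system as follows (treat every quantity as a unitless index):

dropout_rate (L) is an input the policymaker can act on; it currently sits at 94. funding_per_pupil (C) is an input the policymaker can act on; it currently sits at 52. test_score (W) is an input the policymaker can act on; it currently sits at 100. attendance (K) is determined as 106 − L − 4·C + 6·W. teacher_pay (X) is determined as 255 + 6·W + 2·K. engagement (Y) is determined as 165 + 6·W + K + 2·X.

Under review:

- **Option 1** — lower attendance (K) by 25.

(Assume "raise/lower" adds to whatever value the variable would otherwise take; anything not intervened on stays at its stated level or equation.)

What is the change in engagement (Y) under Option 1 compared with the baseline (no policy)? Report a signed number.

Baseline:
  L = 94
  C = 52
  W = 100
  K = 106 − 94 − 4·52 + 6·100 = 404
  X = 255 + 6·100 + 2·404 = 1663
  Y = 165 + 6·100 + 404 + 2·1663 = 4495
Option 1 (K − 25):
  L = 94
  C = 52
  W = 100
  K = 106 − 94 − 4·52 + 6·100 (−25 from intervention) = 379
  X = 255 + 6·100 + 2·379 = 1613
  Y = 165 + 6·100 + 379 + 2·1613 = 4370
Change in Y: 4370 − 4495 = -125

-125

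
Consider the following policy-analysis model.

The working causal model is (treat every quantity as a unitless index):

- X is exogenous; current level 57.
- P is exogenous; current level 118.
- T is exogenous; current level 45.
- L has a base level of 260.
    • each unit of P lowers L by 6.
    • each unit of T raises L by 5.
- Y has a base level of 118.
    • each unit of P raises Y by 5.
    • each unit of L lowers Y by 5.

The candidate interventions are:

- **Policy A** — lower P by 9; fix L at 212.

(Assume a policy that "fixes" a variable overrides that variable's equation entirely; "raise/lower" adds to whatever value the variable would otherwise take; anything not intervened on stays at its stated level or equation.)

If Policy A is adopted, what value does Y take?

-397

Policy A (P − 9, L := 212):
  P = 118 − 9 = 109
  T = 45
  L = 212
  Y = 118 + 5·109 − 5·212 = -397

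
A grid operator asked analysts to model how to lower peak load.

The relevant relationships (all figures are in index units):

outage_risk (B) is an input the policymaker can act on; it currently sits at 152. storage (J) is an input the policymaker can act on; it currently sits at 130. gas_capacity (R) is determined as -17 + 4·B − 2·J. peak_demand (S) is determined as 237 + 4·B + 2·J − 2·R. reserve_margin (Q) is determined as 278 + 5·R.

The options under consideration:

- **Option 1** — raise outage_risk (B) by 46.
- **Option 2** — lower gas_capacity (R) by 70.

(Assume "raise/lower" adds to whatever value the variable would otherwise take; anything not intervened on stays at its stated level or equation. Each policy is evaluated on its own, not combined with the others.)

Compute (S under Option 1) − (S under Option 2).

Option 1 (B + 46):
  B = 152 + 46 = 198
  J = 130
  R = -17 + 4·198 − 2·130 = 515
  S = 237 + 4·198 + 2·130 − 2·515 = 259
Option 2 (R − 70):
  B = 152
  J = 130
  R = -17 + 4·152 − 2·130 (−70 from intervention) = 261
  S = 237 + 4·152 + 2·130 − 2·261 = 583
S: 259 − 583 = -324

-324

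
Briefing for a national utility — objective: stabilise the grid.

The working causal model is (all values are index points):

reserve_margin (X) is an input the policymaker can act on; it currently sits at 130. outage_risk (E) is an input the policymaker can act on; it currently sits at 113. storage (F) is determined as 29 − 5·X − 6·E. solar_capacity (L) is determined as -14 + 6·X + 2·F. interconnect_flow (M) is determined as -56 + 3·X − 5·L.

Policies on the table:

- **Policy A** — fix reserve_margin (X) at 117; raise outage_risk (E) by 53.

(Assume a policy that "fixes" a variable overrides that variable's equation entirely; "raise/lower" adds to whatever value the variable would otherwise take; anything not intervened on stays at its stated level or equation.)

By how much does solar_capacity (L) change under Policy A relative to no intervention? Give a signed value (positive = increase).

-584

Baseline:
  X = 130
  E = 113
  F = 29 − 5·130 − 6·113 = -1299
  L = -14 + 6·130 + 2·(-1299) = -1832
Policy A (X := 117, E + 53):
  X = 117
  E = 113 + 53 = 166
  F = 29 − 5·117 − 6·166 = -1552
  L = -14 + 6·117 + 2·(-1552) = -2416
Change in L: -2416 − (-1832) = -584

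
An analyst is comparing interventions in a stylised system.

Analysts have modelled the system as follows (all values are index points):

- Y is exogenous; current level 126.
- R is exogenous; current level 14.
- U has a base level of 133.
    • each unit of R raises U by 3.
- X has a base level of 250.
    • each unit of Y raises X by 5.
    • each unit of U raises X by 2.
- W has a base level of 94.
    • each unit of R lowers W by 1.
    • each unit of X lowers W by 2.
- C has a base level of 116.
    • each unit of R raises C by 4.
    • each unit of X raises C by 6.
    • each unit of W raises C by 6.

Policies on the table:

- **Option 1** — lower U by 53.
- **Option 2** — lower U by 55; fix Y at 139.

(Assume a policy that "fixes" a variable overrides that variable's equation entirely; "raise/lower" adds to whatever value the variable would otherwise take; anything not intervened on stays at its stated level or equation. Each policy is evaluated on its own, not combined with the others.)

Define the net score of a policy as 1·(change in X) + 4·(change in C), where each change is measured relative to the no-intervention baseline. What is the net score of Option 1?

2438

Baseline:
  Y = 126
  R = 14
  U = 133 + 3·14 = 175
  X = 250 + 5·126 + 2·175 = 1230
  W = 94 − 14 − 2·1230 = -2380
  C = 116 + 4·14 + 6·1230 + 6·(-2380) = -6728
Option 1 (U − 53):
  Y = 126
  R = 14
  U = 133 + 3·14 (−53 from intervention) = 122
  X = 250 + 5·126 + 2·122 = 1124
  W = 94 − 14 − 2·1124 = -2168
  C = 116 + 4·14 + 6·1124 + 6·(-2168) = -6092
ΔX = 1124 − 1230 = -106; ΔC = -6092 − (-6728) = 636
Score = 1·(-106) + 4·636 = 2438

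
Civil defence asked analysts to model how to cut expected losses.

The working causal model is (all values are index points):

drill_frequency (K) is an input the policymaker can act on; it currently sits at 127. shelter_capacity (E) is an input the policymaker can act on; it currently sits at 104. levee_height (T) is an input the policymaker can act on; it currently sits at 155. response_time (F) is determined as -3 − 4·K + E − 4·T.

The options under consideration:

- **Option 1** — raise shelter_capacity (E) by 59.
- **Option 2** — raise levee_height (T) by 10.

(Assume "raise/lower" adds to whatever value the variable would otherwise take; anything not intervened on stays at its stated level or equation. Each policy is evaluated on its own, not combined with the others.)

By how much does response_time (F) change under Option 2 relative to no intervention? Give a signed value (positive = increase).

Baseline:
  K = 127
  E = 104
  T = 155
  F = -3 − 4·127 + 104 − 4·155 = -1027
Option 2 (T + 10):
  K = 127
  E = 104
  T = 155 + 10 = 165
  F = -3 − 4·127 + 104 − 4·165 = -1067
Change in F: -1067 − (-1027) = -40

-40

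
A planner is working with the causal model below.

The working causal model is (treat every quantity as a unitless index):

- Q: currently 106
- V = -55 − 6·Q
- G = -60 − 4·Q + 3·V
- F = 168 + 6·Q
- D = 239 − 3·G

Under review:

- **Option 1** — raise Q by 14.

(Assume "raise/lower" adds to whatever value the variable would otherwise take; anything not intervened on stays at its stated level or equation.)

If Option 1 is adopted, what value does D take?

8834

Option 1 (Q + 14):
  Q = 106 + 14 = 120
  V = -55 − 6·120 = -775
  G = -60 − 4·120 + 3·(-775) = -2865
  D = 239 − 3·(-2865) = 8834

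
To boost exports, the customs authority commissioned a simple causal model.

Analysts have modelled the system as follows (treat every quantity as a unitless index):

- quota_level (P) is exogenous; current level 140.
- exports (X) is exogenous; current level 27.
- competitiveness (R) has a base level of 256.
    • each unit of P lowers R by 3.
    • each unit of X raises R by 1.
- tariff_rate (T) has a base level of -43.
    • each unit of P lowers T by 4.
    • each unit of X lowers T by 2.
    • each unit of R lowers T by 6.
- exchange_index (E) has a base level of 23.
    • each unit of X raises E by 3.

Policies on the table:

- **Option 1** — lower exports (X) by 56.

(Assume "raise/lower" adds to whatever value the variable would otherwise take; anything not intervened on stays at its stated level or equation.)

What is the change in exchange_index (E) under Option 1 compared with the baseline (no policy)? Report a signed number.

-168

Baseline:
  X = 27
  E = 23 + 3·27 = 104
Option 1 (X − 56):
  X = 27 − 56 = -29
  E = 23 + 3·(-29) = -64
Change in E: -64 − 104 = -168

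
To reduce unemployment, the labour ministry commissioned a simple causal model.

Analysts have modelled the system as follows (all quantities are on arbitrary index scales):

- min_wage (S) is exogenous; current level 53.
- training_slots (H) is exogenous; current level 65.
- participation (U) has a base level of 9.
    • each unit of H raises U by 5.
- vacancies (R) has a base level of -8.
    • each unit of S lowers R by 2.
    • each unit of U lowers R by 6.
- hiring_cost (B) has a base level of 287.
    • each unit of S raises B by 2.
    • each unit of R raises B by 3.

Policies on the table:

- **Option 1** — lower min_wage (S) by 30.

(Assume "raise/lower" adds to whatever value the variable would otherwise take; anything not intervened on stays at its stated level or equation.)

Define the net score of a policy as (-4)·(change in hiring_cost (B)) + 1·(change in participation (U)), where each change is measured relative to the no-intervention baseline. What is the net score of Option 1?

-480

Baseline:
  S = 53
  H = 65
  U = 9 + 5·65 = 334
  R = -8 − 2·53 − 6·334 = -2118
  B = 287 + 2·53 + 3·(-2118) = -5961
Option 1 (S − 30):
  S = 53 − 30 = 23
  H = 65
  U = 9 + 5·65 = 334
  R = -8 − 2·23 − 6·334 = -2058
  B = 287 + 2·23 + 3·(-2058) = -5841
ΔB = -5841 − (-5961) = 120; ΔU = 334 − 334 = 0
Score = (-4)·120 + 1·0 = -480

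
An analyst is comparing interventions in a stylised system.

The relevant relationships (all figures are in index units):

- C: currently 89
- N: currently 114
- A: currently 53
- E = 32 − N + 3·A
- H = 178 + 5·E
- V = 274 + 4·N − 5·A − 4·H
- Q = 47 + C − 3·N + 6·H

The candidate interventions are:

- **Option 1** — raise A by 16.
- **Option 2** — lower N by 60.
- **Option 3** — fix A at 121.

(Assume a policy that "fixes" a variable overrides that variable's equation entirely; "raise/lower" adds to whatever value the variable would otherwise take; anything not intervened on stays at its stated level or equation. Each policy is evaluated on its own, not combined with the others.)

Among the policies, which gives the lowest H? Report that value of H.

803

Option 1 (A + 16):
  N = 114
  A = 53 + 16 = 69
  E = 32 − 114 + 3·69 = 125
  H = 178 + 5·125 = 803
Option 2 (N − 60):
  N = 114 − 60 = 54
  A = 53
  E = 32 − 54 + 3·53 = 137
  H = 178 + 5·137 = 863
Option 3 (A := 121):
  N = 114
  A = 121
  E = 32 − 114 + 3·121 = 281
  H = 178 + 5·281 = 1583
Comparing — Option 1: H=803, Option 2: H=863, Option 3: H=1583. Lowest is 803 (Option 1).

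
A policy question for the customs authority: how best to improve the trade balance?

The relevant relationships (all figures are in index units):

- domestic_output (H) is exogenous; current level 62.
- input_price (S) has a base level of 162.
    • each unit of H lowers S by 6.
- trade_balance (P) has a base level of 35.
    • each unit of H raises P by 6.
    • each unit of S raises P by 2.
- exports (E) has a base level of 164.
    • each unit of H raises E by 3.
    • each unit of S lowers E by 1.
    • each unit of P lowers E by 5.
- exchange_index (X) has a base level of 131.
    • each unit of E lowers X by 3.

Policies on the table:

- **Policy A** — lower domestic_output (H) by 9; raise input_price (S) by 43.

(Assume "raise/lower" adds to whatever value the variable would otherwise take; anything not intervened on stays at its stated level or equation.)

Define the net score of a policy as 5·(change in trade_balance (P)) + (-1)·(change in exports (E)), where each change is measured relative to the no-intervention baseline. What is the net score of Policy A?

Baseline:
  H = 62
  S = 162 − 6·62 = -210
  P = 35 + 6·62 + 2·(-210) = -13
  E = 164 + 3·62 − (-210) − 5·(-13) = 625
Policy A (H − 9, S + 43):
  H = 62 − 9 = 53
  S = 162 − 6·53 (+43 from intervention) = -113
  P = 35 + 6·53 + 2·(-113) = 127
  E = 164 + 3·53 − (-113) − 5·127 = -199
ΔP = 127 − (-13) = 140; ΔE = -199 − 625 = -824
Score = 5·140 + (-1)·(-824) = 1524

1524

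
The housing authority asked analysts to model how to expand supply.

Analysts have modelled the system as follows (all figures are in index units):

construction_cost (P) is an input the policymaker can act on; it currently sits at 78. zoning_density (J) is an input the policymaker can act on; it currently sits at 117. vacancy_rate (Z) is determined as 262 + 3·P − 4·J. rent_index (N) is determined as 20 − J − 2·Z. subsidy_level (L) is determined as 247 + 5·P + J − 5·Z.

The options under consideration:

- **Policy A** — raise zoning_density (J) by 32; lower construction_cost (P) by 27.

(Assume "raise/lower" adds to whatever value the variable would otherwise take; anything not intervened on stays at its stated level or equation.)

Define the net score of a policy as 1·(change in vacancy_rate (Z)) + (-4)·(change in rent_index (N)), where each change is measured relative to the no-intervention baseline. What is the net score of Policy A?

Baseline:
  P = 78
  J = 117
  Z = 262 + 3·78 − 4·117 = 28
  N = 20 − 117 − 2·28 = -153
Policy A (J + 32, P − 27):
  P = 78 − 27 = 51
  J = 117 + 32 = 149
  Z = 262 + 3·51 − 4·149 = -181
  N = 20 − 149 − 2·(-181) = 233
ΔZ = -181 − 28 = -209; ΔN = 233 − (-153) = 386
Score = 1·(-209) + (-4)·386 = -1753

-1753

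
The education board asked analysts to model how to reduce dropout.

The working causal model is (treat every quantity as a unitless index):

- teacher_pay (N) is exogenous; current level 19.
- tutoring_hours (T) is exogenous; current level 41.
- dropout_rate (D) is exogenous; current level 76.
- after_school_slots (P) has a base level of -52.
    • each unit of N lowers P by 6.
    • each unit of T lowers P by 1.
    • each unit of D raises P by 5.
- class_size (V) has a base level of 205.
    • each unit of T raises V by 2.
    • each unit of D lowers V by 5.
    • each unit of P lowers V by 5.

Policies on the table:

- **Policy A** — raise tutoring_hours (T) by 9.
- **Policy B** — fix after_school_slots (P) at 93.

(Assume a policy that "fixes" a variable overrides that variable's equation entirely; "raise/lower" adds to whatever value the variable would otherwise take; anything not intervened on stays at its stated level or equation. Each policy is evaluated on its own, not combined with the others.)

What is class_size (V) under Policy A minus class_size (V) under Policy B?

-337

Policy A (T + 9):
  N = 19
  T = 41 + 9 = 50
  D = 76
  P = -52 − 6·19 − 50 + 5·76 = 164
  V = 205 + 2·50 − 5·76 − 5·164 = -895
Policy B (P := 93):
  N = 19
  T = 41
  D = 76
  P = 93
  V = 205 + 2·41 − 5·76 − 5·93 = -558
V: -895 − (-558) = -337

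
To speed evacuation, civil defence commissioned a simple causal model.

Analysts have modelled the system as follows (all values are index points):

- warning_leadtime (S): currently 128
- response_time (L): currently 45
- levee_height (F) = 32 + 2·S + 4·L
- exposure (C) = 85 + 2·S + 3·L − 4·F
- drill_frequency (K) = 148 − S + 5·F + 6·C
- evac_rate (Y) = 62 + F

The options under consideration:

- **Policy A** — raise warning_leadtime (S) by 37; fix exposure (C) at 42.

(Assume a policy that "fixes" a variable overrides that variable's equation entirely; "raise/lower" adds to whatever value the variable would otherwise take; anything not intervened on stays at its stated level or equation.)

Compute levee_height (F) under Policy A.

542

Policy A (S + 37, C := 42):
  S = 128 + 37 = 165
  L = 45
  F = 32 + 2·165 + 4·45 = 542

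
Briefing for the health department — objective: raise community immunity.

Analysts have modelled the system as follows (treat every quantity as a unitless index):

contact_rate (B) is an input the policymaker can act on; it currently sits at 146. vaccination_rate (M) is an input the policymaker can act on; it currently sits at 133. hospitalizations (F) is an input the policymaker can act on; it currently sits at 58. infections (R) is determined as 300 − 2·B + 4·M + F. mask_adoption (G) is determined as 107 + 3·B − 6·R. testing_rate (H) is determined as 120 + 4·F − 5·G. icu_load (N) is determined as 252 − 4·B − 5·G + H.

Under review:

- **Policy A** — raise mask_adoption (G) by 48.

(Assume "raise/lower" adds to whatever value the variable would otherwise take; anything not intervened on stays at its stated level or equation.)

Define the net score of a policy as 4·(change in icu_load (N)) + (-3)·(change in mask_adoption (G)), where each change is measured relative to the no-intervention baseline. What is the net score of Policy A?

-2064

Baseline:
  B = 146
  M = 133
  F = 58
  R = 300 − 2·146 + 4·133 + 58 = 598
  G = 107 + 3·146 − 6·598 = -3043
  H = 120 + 4·58 − 5·(-3043) = 15567
  N = 252 − 4·146 − 5·(-3043) + 15567 = 30450
Policy A (G + 48):
  B = 146
  M = 133
  F = 58
  R = 300 − 2·146 + 4·133 + 58 = 598
  G = 107 + 3·146 − 6·598 (+48 from intervention) = -2995
  H = 120 + 4·58 − 5·(-2995) = 15327
  N = 252 − 4·146 − 5·(-2995) + 15327 = 29970
ΔN = 29970 − 30450 = -480; ΔG = -2995 − (-3043) = 48
Score = 4·(-480) + (-3)·48 = -2064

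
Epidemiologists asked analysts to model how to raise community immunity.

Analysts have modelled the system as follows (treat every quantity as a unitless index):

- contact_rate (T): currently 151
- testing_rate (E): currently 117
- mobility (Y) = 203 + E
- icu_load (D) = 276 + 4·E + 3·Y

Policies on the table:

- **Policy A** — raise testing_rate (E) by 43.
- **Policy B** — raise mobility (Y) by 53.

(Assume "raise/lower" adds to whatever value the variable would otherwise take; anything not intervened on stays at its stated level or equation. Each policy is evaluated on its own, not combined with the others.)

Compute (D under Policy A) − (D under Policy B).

142

Policy A (E + 43):
  E = 117 + 43 = 160
  Y = 203 + 160 = 363
  D = 276 + 4·160 + 3·363 = 2005
Policy B (Y + 53):
  E = 117
  Y = 203 + 117 (+53 from intervention) = 373
  D = 276 + 4·117 + 3·373 = 1863
D: 2005 − 1863 = 142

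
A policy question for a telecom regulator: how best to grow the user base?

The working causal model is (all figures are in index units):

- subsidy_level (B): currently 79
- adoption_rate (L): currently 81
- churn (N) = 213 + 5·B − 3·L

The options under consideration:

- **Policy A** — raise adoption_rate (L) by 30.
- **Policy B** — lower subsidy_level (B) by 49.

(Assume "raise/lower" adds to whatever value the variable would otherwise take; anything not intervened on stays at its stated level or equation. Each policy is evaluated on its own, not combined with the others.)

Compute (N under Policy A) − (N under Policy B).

Policy A (L + 30):
  B = 79
  L = 81 + 30 = 111
  N = 213 + 5·79 − 3·111 = 275
Policy B (B − 49):
  B = 79 − 49 = 30
  L = 81
  N = 213 + 5·30 − 3·81 = 120
N: 275 − 120 = 155

155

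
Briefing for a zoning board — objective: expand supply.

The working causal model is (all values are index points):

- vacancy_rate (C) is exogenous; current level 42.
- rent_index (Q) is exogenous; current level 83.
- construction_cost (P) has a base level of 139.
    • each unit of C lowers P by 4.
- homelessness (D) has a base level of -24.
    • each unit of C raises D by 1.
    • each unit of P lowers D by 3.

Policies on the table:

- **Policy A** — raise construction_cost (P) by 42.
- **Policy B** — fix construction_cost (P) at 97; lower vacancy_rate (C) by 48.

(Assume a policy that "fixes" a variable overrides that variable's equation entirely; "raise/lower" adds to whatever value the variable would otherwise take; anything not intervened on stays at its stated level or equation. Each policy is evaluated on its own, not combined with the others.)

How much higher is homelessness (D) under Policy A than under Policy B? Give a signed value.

300

Policy A (P + 42):
  C = 42
  P = 139 − 4·42 (+42 from intervention) = 13
  D = -24 + 42 − 3·13 = -21
Policy B (P := 97, C − 48):
  C = 42 − 48 = -6
  P = 97
  D = -24 + (-6) − 3·97 = -321
D: -21 − (-321) = 300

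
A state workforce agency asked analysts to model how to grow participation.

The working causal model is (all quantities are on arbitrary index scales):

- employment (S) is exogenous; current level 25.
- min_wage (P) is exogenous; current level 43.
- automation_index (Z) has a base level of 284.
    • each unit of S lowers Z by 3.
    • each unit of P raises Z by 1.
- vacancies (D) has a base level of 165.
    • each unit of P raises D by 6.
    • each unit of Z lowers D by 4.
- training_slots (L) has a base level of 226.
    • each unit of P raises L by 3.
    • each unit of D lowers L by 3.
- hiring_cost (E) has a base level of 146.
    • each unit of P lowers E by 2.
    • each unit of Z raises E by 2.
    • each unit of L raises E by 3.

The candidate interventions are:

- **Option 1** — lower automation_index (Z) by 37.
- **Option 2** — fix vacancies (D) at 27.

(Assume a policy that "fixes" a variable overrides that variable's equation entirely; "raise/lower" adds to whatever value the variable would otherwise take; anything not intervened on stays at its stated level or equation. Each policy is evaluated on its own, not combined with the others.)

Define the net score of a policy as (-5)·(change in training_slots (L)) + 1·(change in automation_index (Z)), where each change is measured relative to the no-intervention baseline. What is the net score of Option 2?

9180

Baseline:
  S = 25
  P = 43
  Z = 284 − 3·25 + 43 = 252
  D = 165 + 6·43 − 4·252 = -585
  L = 226 + 3·43 − 3·(-585) = 2110
Option 2 (D := 27):
  S = 25
  P = 43
  Z = 284 − 3·25 + 43 = 252
  D = 27
  L = 226 + 3·43 − 3·27 = 274
ΔL = 274 − 2110 = -1836; ΔZ = 252 − 252 = 0
Score = (-5)·(-1836) + 1·0 = 9180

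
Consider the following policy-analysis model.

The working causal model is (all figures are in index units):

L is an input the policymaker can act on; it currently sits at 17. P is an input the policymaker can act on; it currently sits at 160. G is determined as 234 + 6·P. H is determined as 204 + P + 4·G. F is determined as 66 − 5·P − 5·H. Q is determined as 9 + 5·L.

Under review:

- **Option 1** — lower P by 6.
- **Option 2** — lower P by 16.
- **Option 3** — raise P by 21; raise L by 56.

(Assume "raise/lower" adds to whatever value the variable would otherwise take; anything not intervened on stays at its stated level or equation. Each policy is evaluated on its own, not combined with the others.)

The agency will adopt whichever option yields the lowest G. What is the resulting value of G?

Option 1 (P − 6):
  P = 160 − 6 = 154
  G = 234 + 6·154 = 1158
Option 2 (P − 16):
  P = 160 − 16 = 144
  G = 234 + 6·144 = 1098
Option 3 (P + 21, L + 56):
  P = 160 + 21 = 181
  G = 234 + 6·181 = 1320
Comparing — Option 1: G=1158, Option 2: G=1098, Option 3: G=1320. Lowest is 1098 (Option 2).

1098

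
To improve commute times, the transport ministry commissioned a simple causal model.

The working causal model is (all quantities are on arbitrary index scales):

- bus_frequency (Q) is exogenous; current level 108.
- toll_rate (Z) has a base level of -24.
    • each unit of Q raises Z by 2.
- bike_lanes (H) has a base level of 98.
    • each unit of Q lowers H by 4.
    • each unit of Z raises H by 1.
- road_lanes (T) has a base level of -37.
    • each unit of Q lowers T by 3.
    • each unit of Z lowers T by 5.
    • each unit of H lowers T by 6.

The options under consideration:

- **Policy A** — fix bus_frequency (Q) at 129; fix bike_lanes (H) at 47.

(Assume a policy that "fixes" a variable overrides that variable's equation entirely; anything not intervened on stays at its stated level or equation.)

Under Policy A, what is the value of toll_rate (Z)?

234

Policy A (Q := 129, H := 47):
  Q = 129
  Z = -24 + 2·129 = 234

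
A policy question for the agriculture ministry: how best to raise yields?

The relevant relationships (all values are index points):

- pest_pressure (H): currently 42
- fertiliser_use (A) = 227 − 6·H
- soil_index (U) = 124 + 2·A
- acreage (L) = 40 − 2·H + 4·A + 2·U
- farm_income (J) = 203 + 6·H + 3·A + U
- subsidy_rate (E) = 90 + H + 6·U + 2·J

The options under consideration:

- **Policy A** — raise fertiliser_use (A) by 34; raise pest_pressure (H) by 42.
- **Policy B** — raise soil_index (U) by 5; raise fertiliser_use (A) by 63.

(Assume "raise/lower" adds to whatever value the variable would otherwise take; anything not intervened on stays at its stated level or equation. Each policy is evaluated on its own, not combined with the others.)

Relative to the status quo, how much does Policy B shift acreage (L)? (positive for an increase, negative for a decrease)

Baseline:
  H = 42
  A = 227 − 6·42 = -25
  U = 124 + 2·(-25) = 74
  L = 40 − 2·42 + 4·(-25) + 2·74 = 4
Policy B (U + 5, A + 63):
  H = 42
  A = 227 − 6·42 (+63 from intervention) = 38
  U = 124 + 2·38 (+5 from intervention) = 205
  L = 40 − 2·42 + 4·38 + 2·205 = 518
Change in L: 518 − 4 = 514

514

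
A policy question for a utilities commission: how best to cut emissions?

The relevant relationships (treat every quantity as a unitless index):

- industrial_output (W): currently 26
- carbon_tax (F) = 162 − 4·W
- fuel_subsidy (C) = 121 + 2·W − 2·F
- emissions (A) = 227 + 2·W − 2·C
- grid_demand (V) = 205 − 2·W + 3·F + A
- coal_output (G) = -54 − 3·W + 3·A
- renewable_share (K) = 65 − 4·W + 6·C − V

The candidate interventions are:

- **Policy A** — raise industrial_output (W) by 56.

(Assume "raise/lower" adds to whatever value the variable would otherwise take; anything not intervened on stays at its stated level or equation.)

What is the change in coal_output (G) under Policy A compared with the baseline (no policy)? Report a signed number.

-3192

Baseline:
  W = 26
  F = 162 − 4·26 = 58
  C = 121 + 2·26 − 2·58 = 57
  A = 227 + 2·26 − 2·57 = 165
  G = -54 − 3·26 + 3·165 = 363
Policy A (W + 56):
  W = 26 + 56 = 82
  F = 162 − 4·82 = -166
  C = 121 + 2·82 − 2·(-166) = 617
  A = 227 + 2·82 − 2·617 = -843
  G = -54 − 3·82 + 3·(-843) = -2829
Change in G: -2829 − 363 = -3192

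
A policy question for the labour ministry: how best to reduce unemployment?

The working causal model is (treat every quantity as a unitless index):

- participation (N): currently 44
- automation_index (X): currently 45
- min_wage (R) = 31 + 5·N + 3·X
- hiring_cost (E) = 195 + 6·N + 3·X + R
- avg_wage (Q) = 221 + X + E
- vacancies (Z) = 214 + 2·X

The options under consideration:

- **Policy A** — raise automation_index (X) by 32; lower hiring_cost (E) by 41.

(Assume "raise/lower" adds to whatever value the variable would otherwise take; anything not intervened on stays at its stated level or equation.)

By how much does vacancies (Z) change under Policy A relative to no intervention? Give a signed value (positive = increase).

Baseline:
  X = 45
  Z = 214 + 2·45 = 304
Policy A (X + 32, E − 41):
  X = 45 + 32 = 77
  Z = 214 + 2·77 = 368
Change in Z: 368 − 304 = 64

64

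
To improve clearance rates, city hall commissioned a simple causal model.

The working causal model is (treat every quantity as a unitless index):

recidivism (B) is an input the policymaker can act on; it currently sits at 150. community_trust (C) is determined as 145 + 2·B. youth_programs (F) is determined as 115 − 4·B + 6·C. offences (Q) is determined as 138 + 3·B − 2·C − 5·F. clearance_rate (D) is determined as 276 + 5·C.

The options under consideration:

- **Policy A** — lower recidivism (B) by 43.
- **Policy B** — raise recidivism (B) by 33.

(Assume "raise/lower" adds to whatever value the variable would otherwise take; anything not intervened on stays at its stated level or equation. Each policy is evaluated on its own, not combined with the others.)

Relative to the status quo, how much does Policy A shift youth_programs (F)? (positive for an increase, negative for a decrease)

Baseline:
  B = 150
  C = 145 + 2·150 = 445
  F = 115 − 4·150 + 6·445 = 2185
Policy A (B − 43):
  B = 150 − 43 = 107
  C = 145 + 2·107 = 359
  F = 115 − 4·107 + 6·359 = 1841
Change in F: 1841 − 2185 = -344

-344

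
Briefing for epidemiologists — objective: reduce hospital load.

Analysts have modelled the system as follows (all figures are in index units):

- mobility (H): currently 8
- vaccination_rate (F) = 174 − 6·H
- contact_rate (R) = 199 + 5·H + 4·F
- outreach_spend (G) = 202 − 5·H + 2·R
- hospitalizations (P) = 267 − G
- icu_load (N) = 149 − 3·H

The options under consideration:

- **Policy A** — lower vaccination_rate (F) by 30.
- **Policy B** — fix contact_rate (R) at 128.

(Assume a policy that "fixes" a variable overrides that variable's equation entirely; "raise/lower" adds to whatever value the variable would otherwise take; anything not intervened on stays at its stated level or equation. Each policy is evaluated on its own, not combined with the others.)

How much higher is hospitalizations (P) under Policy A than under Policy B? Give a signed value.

Policy A (F − 30):
  H = 8
  F = 174 − 6·8 (−30 from intervention) = 96
  R = 199 + 5·8 + 4·96 = 623
  G = 202 − 5·8 + 2·623 = 1408
  P = 267 − 1408 = -1141
Policy B (R := 128):
  H = 8
  F = 174 − 6·8 = 126
  R = 128
  G = 202 − 5·8 + 2·128 = 418
  P = 267 − 418 = -151
P: -1141 − (-151) = -990

-990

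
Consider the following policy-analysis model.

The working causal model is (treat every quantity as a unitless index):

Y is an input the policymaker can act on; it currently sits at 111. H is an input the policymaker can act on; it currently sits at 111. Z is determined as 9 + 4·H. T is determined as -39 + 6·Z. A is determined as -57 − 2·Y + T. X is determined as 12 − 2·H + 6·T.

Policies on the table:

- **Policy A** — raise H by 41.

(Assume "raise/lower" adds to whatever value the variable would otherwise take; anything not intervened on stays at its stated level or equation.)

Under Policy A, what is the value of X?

Policy A (H + 41):
  H = 111 + 41 = 152
  Z = 9 + 4·152 = 617
  T = -39 + 6·617 = 3663
  X = 12 − 2·152 + 6·3663 = 21686

21686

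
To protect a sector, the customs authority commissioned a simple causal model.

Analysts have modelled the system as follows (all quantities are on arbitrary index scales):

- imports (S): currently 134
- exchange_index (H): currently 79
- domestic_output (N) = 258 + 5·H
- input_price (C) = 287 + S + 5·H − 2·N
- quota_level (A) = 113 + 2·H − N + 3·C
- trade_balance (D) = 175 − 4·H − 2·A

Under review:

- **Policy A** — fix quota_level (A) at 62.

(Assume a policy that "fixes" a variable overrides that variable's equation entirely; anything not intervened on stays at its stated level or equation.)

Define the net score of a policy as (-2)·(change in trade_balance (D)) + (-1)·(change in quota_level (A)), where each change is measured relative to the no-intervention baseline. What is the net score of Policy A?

5742

Baseline:
  S = 134
  H = 79
  N = 258 + 5·79 = 653
  C = 287 + 134 + 5·79 − 2·653 = -490
  A = 113 + 2·79 − 653 + 3·(-490) = -1852
  D = 175 − 4·79 − 2·(-1852) = 3563
Policy A (A := 62):
  S = 134
  H = 79
  N = 258 + 5·79 = 653
  C = 287 + 134 + 5·79 − 2·653 = -490
  A = 62
  D = 175 − 4·79 − 2·62 = -265
ΔD = -265 − 3563 = -3828; ΔA = 62 − (-1852) = 1914
Score = (-2)·(-3828) + (-1)·1914 = 5742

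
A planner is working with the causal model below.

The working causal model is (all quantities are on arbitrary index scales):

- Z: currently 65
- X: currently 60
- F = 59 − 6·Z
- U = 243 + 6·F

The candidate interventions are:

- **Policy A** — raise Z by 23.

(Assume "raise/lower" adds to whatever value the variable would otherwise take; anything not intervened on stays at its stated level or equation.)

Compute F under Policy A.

Policy A (Z + 23):
  Z = 65 + 23 = 88
  F = 59 − 6·88 = -469

-469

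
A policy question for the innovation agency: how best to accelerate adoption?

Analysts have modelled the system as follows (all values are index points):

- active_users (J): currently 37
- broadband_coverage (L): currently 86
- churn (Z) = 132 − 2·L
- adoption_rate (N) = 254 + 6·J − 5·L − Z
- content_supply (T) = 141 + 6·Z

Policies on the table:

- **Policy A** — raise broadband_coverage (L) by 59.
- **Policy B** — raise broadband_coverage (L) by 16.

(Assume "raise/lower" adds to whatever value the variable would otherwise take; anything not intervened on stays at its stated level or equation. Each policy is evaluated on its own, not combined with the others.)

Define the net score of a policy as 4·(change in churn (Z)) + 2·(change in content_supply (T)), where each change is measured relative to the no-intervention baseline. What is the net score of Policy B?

Baseline:
  L = 86
  Z = 132 − 2·86 = -40
  T = 141 + 6·(-40) = -99
Policy B (L + 16):
  L = 86 + 16 = 102
  Z = 132 − 2·102 = -72
  T = 141 + 6·(-72) = -291
ΔZ = -72 − (-40) = -32; ΔT = -291 − (-99) = -192
Score = 4·(-32) + 2·(-192) = -512

-512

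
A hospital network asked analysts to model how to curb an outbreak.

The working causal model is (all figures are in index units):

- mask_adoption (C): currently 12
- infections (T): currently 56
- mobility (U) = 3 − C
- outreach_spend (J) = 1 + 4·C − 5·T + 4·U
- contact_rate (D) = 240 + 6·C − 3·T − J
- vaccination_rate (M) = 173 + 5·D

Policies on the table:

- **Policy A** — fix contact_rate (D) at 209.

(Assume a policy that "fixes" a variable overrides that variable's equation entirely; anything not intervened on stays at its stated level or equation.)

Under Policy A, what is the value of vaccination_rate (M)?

1218

Policy A (D := 209):
  C = 12
  T = 56
  U = 3 − 12 = -9
  J = 1 + 4·12 − 5·56 + 4·(-9) = -267
  D = 209
  M = 173 + 5·209 = 1218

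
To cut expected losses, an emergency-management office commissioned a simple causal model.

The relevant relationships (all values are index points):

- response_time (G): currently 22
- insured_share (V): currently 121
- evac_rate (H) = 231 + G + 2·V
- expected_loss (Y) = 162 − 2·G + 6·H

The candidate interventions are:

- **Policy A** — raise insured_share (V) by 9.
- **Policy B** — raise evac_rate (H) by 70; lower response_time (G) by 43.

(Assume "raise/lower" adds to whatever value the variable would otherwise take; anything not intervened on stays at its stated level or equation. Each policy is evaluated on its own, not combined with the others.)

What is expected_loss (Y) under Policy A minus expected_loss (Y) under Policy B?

-140

Policy A (V + 9):
  G = 22
  V = 121 + 9 = 130
  H = 231 + 22 + 2·130 = 513
  Y = 162 − 2·22 + 6·513 = 3196
Policy B (H + 70, G − 43):
  G = 22 − 43 = -21
  V = 121
  H = 231 + (-21) + 2·121 (+70 from intervention) = 522
  Y = 162 − 2·(-21) + 6·522 = 3336
Y: 3196 − 3336 = -140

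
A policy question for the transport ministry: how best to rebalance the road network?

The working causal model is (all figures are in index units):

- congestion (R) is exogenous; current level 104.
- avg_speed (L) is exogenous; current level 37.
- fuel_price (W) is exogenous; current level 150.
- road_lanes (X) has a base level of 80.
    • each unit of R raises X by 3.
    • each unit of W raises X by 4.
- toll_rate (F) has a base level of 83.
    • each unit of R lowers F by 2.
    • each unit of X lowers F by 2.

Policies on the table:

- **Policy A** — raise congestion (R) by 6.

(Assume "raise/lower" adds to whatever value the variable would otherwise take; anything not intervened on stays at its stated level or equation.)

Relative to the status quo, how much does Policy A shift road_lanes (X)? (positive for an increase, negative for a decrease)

Baseline:
  R = 104
  W = 150
  X = 80 + 3·104 + 4·150 = 992
Policy A (R + 6):
  R = 104 + 6 = 110
  W = 150
  X = 80 + 3·110 + 4·150 = 1010
Change in X: 1010 − 992 = 18

18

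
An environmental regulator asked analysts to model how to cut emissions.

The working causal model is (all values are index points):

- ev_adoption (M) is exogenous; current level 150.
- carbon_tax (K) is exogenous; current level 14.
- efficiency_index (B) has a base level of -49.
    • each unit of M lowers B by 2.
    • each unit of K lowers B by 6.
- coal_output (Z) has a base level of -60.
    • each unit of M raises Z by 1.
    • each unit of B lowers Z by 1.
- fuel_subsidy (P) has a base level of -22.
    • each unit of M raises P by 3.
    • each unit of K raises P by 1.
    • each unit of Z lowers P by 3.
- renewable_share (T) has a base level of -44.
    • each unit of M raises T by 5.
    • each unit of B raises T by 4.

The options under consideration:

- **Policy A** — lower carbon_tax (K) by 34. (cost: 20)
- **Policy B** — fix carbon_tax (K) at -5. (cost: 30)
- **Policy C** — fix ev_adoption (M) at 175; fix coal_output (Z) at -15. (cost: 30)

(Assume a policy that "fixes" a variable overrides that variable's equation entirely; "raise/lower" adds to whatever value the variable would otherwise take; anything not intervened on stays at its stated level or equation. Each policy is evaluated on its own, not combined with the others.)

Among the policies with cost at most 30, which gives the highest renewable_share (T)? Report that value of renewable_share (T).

-210

Policy A (K − 34):
  M = 150
  K = 14 − 34 = -20
  B = -49 − 2·150 − 6·(-20) = -229
  T = -44 + 5·150 + 4·(-229) = -210
Policy B (K := -5):
  M = 150
  K = -5
  B = -49 − 2·150 − 6·(-5) = -319
  T = -44 + 5·150 + 4·(-319) = -570
Policy C (M := 175, Z := -15):
  M = 175
  K = 14
  B = -49 − 2·175 − 6·14 = -483
  T = -44 + 5·175 + 4·(-483) = -1101
Comparing — Policy A: T=-210, Policy B: T=-570, Policy C: T=-1101. Highest is -210 (Policy A).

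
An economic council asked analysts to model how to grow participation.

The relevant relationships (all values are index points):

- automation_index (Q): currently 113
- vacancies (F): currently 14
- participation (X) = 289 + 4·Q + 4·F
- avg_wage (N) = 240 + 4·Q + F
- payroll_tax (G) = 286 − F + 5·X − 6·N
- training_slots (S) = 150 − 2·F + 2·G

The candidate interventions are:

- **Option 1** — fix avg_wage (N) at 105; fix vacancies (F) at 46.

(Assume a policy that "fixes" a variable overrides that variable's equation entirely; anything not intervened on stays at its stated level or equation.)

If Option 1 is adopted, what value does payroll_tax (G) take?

Option 1 (N := 105, F := 46):
  Q = 113
  F = 46
  X = 289 + 4·113 + 4·46 = 925
  N = 105
  G = 286 − 46 + 5·925 − 6·105 = 4235

4235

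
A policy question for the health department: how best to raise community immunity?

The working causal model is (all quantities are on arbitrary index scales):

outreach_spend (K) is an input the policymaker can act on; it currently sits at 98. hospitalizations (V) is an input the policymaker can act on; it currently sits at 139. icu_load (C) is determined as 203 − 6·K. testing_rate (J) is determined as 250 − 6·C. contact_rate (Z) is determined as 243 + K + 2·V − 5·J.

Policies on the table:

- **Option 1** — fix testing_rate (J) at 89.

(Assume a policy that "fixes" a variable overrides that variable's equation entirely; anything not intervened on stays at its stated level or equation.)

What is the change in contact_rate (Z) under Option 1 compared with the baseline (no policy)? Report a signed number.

Baseline:
  K = 98
  V = 139
  C = 203 − 6·98 = -385
  J = 250 − 6·(-385) = 2560
  Z = 243 + 98 + 2·139 − 5·2560 = -12181
Option 1 (J := 89):
  K = 98
  V = 139
  C = 203 − 6·98 = -385
  J = 89
  Z = 243 + 98 + 2·139 − 5·89 = 174
Change in Z: 174 − (-12181) = 12355

12355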